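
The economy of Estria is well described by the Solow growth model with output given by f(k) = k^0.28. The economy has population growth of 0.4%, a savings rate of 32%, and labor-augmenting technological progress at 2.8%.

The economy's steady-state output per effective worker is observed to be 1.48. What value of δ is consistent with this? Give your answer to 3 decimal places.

δ ≈ 0.085

At the steady state, Δk = 0, so s·k^α = (n + g + δ)·k.
Since y* = [s/(n + g + δ)]^(α/(1−α)), we have s/(n + g + δ) = (y*)^((1−α)/α) = 1.48^2.5714 = 2.7404.
Therefore n + g + δ = s / 2.7404 = 0.32 / 2.7404 = 0.1168, so δ = 0.1168 − 0.032 = 0.0848.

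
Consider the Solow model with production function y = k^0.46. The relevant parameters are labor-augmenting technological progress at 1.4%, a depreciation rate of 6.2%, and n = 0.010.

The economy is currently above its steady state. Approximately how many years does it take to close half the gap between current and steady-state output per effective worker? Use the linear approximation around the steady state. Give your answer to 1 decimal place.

about 14.9 years

Near the steady state the convergence rate is λ = (1 − α)(n + g + δ).
λ = (1 − 0.46) × 0.086 = 0.54 × 0.086 = 0.04644
Half-life = ln 2 / λ = 0.6931 / 0.04644 ≈ 14.92 years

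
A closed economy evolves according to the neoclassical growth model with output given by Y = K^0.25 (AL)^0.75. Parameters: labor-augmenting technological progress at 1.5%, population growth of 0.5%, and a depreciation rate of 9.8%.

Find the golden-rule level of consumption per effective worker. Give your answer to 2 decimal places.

At the golden rule, f'(k) = n + g + δ, so α·k^(α−1) = n + g + δ and k_gold = (α/(n + g + δ))^(1/(1−α)).
k_gold = (0.25/0.118)^(1/0.75) = 2.1186^1.3333 ≈ 2.7210
c_gold = f(k_gold) − (n + g + δ)·k_gold = 1.2843 − 0.118×2.7210 ≈ 0.9632

c_gold ≈ 0.96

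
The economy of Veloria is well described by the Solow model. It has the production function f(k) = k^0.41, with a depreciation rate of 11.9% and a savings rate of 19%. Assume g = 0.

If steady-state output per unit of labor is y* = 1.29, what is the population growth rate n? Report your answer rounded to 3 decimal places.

n ≈ 0.013

In steady state, investment equals break-even investment: s·k^α = (n + δ)·k.
Since y* = [s/(n + δ)]^(α/(1−α)), we have s/(n + δ) = (y*)^((1−α)/α) = 1.29^1.439 = 1.4426.
Therefore n + δ = s / 1.4426 = 0.19 / 1.4426 = 0.1317, so n = 0.1317 − 0.119 = 0.0127.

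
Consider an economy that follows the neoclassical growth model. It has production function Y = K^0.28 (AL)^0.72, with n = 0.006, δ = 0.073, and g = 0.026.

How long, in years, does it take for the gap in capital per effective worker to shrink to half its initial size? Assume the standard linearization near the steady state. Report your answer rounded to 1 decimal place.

Near the steady state the convergence rate is λ = (1 − α)(n + g + δ).
λ = (1 − 0.28) × 0.105 = 0.72 × 0.105 = 0.0756
Half-life = ln 2 / λ = 0.6931 / 0.0756 ≈ 9.17 years

half-life ≈ 9.2 years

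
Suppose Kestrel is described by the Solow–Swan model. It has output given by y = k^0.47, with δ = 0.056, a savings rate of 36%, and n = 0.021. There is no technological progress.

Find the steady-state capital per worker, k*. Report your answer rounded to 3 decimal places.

Steady state requires s·f(k) = (n + δ)·k, i.e. s·k^α = (n + δ)·k.
Dividing both sides by k: k^(1−α) = s / (n + δ).
k^0.53 = 0.36 / (0.021 + 0.056) = 0.36 / 0.077 = 4.6753
k* = 4.6753^(1/0.53) ≈ 18.3566

k* ≈ 18.357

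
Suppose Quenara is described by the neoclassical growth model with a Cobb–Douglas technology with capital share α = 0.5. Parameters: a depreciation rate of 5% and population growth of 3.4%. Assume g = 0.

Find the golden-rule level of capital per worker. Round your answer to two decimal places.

k_gold ≈ 35.43

The golden rule sets f'(k) = n + δ, i.e. α·k^(α−1) = n + δ.
So k^(1−α) = α / (n + δ) = 0.5 / 0.084 = 5.9524.
k_gold = 5.9524^(1/0.5) ≈ 35.4311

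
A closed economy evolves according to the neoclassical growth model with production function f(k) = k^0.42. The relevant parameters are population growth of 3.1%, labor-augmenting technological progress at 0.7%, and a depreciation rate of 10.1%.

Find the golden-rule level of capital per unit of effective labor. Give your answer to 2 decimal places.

The golden rule sets f'(k) = n + g + δ, i.e. α·k^(α−1) = n + g + δ.
So k^(1−α) = α / (n + g + δ) = 0.42 / 0.139 = 3.0216.
k_gold = 3.0216^(1/0.58) ≈ 6.7297

k_gold ≈ 6.73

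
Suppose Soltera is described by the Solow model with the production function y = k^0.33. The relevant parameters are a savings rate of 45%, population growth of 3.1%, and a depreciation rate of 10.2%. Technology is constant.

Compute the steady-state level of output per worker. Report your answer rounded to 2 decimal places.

In steady state, investment equals break-even investment: s·k^α = (n + δ)·k.
Dividing both sides by k: k^(1−α) = s / (n + δ).
k^0.67 = 0.45 / (0.031 + 0.102) = 0.45 / 0.133 = 3.3835
k* = 3.3835^(1/0.67) ≈ 6.1674
y* = (k*)^α = 6.1674^0.33 ≈ 1.8228

y* ≈ 1.82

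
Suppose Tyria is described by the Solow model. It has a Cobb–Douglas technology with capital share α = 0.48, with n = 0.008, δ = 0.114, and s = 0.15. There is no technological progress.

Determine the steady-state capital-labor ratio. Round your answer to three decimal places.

k* = 1.488

Steady state requires s·f(k) = (n + δ)·k, i.e. s·k^α = (n + δ)·k.
Rearranging, k^(1−α) = s / (n + δ).
k^0.52 = 0.15 / (0.008 + 0.114) = 0.15 / 0.122 = 1.2295
k* = 1.2295^(1/0.52) ≈ 1.4878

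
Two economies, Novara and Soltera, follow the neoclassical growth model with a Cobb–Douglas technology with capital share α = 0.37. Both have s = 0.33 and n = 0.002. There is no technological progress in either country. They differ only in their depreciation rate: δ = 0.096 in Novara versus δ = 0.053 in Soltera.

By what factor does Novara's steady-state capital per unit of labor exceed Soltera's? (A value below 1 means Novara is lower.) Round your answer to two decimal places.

ratio ≈ 0.40

Steady-state k* = [s/(n + δ)]^(1/(1−α)), so the ratio is [ (s_N/(n + δ)_N) / (s_S/(n + δ)_S) ]^1.5873.
s_N/(n + δ)_N = 0.33/0.098 = 3.3673; s_S/(n + δ)_S = 0.33/0.055 = 6.0000.
Ratio = (3.3673/6.0000)^1.5873 = 0.5612^1.5873 ≈ 0.3997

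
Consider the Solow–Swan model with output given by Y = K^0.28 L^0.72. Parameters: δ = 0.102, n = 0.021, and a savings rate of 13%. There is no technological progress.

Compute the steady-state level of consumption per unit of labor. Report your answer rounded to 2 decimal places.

c* ≈ 0.89

At the steady state, Δk = 0, so s·k^α = (n + δ)·k.
Rearranging, k^(1−α) = s / (n + δ).
k^0.72 = 0.13 / (0.021 + 0.102) = 0.13 / 0.123 = 1.0569
k* = 1.0569^(1/0.72) ≈ 1.0799
y* = (k*)^α = 1.0799^0.28 ≈ 1.0218
c* = (1 − s)·y* = (1 − 0.13) × 1.0218 ≈ 0.8890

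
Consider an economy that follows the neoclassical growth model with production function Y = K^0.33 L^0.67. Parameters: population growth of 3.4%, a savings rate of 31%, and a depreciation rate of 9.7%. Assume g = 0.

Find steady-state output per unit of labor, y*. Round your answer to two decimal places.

y* = 1.53

In steady state, investment equals break-even investment: s·k^α = (n + δ)·k.
Dividing both sides by k: k^(1−α) = s / (n + δ).
k^0.67 = 0.31 / (0.034 + 0.097) = 0.31 / 0.131 = 2.3664
k* = 2.3664^(1/0.67) ≈ 3.6169
y* = (k*)^α = 3.6169^0.33 ≈ 1.5284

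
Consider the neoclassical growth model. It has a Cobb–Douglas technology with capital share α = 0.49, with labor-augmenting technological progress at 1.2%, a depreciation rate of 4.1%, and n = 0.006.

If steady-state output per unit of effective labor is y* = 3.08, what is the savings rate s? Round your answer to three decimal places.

s ≈ 0.190

At the steady state, Δk = 0, so s·k^α = (n + g + δ)·k.
Since y* = [s/(n + g + δ)]^(α/(1−α)), we have s/(n + g + δ) = (y*)^((1−α)/α) = 3.08^1.0408 = 3.2247.
Therefore s = 3.2247 × (n + g + δ) = 3.2247 × 0.059 = 0.1903.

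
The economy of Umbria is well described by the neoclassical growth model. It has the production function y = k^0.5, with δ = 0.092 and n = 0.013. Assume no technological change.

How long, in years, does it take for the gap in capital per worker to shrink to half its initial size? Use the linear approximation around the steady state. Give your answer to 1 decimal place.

about 13.2 years

Near the steady state the convergence rate is λ = (1 − α)(n + δ).
λ = (1 − 0.5) × 0.105 = 0.5 × 0.105 = 0.0525
Half-life = ln 2 / λ = 0.6931 / 0.0525 ≈ 13.20 years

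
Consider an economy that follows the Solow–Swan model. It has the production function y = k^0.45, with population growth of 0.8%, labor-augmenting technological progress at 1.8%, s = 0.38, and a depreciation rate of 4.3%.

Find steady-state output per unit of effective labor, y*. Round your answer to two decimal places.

Steady state requires s·f(k) = (n + g + δ)·k, i.e. s·k^α = (n + g + δ)·k.
Dividing both sides by k: k^(1−α) = s / (n + g + δ).
k^0.55 = 0.38 / (0.008 + 0.018 + 0.043) = 0.38 / 0.069 = 5.5072
k* = 5.5072^(1/0.55) ≈ 22.2406
y* = (k*)^α = 22.2406^0.45 ≈ 4.0385

y* ≈ 4.04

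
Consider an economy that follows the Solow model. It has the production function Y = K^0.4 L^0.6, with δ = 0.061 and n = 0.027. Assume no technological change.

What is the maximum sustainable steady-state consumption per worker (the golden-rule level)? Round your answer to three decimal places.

c_gold ≈ 1.646

At the golden rule, f'(k) = n + δ, so α·k^(α−1) = n + δ and k_gold = (α/(n + δ))^(1/(1−α)).
k_gold = (0.4/0.088)^(1/0.6) = 4.5455^1.6667 ≈ 12.4736
c_gold = f(k_gold) − (n + δ)·k_gold = 2.7441 − 0.088×12.4736 ≈ 1.6464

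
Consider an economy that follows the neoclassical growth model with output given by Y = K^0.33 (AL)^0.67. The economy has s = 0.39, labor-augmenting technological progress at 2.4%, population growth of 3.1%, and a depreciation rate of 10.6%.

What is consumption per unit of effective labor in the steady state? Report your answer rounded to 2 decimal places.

In steady state, investment equals break-even investment: s·k^α = (n + g + δ)·k.
Rearranging, k^(1−α) = s / (n + g + δ).
k^0.67 = 0.39 / (0.031 + 0.024 + 0.106) = 0.39 / 0.161 = 2.4224
k* = 2.4224^(1/0.67) ≈ 3.7454
y* = (k*)^α = 3.7454^0.33 ≈ 1.5462
c* = (1 − s)·y* = (1 − 0.39) × 1.5462 ≈ 0.9432

c* = 0.94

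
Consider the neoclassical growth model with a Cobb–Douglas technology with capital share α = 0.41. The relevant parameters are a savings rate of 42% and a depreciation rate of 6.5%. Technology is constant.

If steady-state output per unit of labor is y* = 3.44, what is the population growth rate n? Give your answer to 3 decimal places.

n ≈ 0.006

Steady state requires s·f(k) = (n + δ)·k, i.e. s·k^α = (n + δ)·k.
Since y* = [s/(n + δ)]^(α/(1−α)), we have s/(n + δ) = (y*)^((1−α)/α) = 3.44^1.439 = 5.9171.
Therefore n + δ = s / 5.9171 = 0.42 / 5.9171 = 0.0710, so n = 0.0710 − 0.065 = 0.0060.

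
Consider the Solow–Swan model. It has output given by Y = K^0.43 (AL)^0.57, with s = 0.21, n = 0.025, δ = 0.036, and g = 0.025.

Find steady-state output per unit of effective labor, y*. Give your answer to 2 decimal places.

In steady state, investment equals break-even investment: s·k^α = (n + g + δ)·k.
Dividing both sides by k: k^(1−α) = s / (n + g + δ).
k^0.57 = 0.21 / (0.025 + 0.025 + 0.036) = 0.21 / 0.086 = 2.4419
k* = 2.4419^(1/0.57) ≈ 4.7888
y* = (k*)^α = 4.7888^0.43 ≈ 1.9611

y* ≈ 1.96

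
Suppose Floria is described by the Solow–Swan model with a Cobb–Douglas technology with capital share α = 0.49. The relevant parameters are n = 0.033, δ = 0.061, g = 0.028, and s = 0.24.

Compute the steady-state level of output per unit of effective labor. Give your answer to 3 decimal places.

y* = 1.916

At the steady state, Δk = 0, so s·k^α = (n + g + δ)·k.
Rearranging, k^(1−α) = s / (n + g + δ).
k^0.51 = 0.24 / (0.033 + 0.028 + 0.061) = 0.24 / 0.122 = 1.9672
k* = 1.9672^(1/0.51) ≈ 3.7685
y* = (k*)^α = 3.7685^0.49 ≈ 1.9157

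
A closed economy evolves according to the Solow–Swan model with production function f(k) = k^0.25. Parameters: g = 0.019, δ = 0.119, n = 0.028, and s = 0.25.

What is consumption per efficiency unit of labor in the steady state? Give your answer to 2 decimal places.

c* = 0.86

Steady state requires s·f(k) = (n + g + δ)·k, i.e. s·k^α = (n + g + δ)·k.
Rearranging, k^(1−α) = s / (n + g + δ).
k^0.75 = 0.25 / (0.028 + 0.019 + 0.119) = 0.25 / 0.166 = 1.5060
k* = 1.5060^(1/0.75) ≈ 1.7262
y* = (k*)^α = 1.7262^0.25 ≈ 1.1462
c* = (1 − s)·y* = (1 − 0.25) × 1.1462 ≈ 0.8597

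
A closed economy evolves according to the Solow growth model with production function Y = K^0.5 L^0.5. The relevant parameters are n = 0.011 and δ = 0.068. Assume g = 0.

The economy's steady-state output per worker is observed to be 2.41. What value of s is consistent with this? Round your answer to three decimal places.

Steady state requires s·f(k) = (n + δ)·k, i.e. s·k^α = (n + δ)·k.
Since y* = [s/(n + δ)]^(α/(1−α)), we have s/(n + δ) = (y*)^((1−α)/α) = 2.41^1 = 2.4100.
Therefore s = 2.4100 × (n + δ) = 2.4100 × 0.079 = 0.1904.

s ≈ 0.190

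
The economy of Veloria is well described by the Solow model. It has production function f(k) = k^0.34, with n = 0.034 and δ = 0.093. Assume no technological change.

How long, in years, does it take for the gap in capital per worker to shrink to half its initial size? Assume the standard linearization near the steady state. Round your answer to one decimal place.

t_½ ≈ 8.3 years

Near the steady state the convergence rate is λ = (1 − α)(n + δ).
λ = (1 − 0.34) × 0.127 = 0.66 × 0.127 = 0.08382
Half-life = ln 2 / λ = 0.6931 / 0.08382 ≈ 8.27 years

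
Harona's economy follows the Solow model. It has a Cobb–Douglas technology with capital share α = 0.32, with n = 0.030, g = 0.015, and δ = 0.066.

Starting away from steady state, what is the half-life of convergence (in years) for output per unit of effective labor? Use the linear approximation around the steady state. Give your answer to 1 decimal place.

t_½ ≈ 9.2 years

Near the steady state the convergence rate is λ = (1 − α)(n + g + δ).
λ = (1 − 0.32) × 0.111 = 0.68 × 0.111 = 0.07548
Half-life = ln 2 / λ = 0.6931 / 0.07548 ≈ 9.18 years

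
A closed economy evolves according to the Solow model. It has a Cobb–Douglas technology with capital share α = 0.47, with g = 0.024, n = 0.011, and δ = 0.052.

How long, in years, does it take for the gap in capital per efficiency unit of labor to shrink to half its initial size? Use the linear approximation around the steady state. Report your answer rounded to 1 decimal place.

half-life ≈ 15.0 years

Near the steady state the convergence rate is λ = (1 − α)(n + g + δ).
λ = (1 − 0.47) × 0.087 = 0.53 × 0.087 = 0.04611
Half-life = ln 2 / λ = 0.6931 / 0.04611 ≈ 15.03 years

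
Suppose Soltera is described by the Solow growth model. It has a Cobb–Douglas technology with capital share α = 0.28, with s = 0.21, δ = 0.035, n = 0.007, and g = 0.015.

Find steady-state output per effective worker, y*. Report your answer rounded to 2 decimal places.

y* ≈ 1.66

Steady state requires s·f(k) = (n + g + δ)·k, i.e. s·k^α = (n + g + δ)·k.
Rearranging, k^(1−α) = s / (n + g + δ).
k^0.72 = 0.21 / (0.007 + 0.015 + 0.035) = 0.21 / 0.057 = 3.6842
k* = 3.6842^(1/0.72) ≈ 6.1177
y* = (k*)^α = 6.1177^0.28 ≈ 1.6605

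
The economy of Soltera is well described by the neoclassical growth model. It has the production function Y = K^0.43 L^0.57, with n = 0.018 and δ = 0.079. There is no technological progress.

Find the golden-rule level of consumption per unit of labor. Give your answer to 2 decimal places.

At the golden rule, f'(k) = n + δ, so α·k^(α−1) = n + δ and k_gold = (α/(n + δ))^(1/(1−α)).
k_gold = (0.43/0.097)^(1/0.57) = 4.4330^1.7544 ≈ 13.6322
c_gold = f(k_gold) − (n + δ)·k_gold = 3.0751 − 0.097×13.6322 ≈ 1.7528

c_gold ≈ 1.75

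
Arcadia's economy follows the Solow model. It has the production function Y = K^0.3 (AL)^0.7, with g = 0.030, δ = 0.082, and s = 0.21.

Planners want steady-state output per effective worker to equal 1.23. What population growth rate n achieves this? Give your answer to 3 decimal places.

n ≈ 0.018

In steady state, investment equals break-even investment: s·k^α = (n + g + δ)·k.
Since y* = [s/(n + g + δ)]^(α/(1−α)), we have s/(n + g + δ) = (y*)^((1−α)/α) = 1.23^2.3333 = 1.6210.
Therefore n + g + δ = s / 1.6210 = 0.21 / 1.6210 = 0.1295, so n = 0.1295 − 0.112 = 0.0175.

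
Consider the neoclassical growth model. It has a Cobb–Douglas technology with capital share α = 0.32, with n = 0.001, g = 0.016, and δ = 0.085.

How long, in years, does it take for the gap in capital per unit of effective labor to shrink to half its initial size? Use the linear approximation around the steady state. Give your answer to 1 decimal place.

Near the steady state the convergence rate is λ = (1 − α)(n + g + δ).
λ = (1 − 0.32) × 0.102 = 0.68 × 0.102 = 0.06936
Half-life = ln 2 / λ = 0.6931 / 0.06936 ≈ 9.99 years

half-life ≈ 10.0 years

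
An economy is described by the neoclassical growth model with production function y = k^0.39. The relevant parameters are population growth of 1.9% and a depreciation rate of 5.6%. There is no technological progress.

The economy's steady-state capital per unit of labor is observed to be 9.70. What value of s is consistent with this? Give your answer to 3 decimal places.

Steady state requires s·f(k) = (n + δ)·k, i.e. s·k^α = (n + δ)·k.
So s / (n + δ) = (k*)^(1−α) = 9.70^0.61 = 3.9988.
Therefore s = 3.9988 × (n + δ) = 3.9988 × 0.075 = 0.2999.

s ≈ 0.300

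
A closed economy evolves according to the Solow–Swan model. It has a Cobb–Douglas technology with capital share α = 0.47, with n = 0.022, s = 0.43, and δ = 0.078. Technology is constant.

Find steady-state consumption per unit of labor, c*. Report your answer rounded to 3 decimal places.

Steady state requires s·f(k) = (n + δ)·k, i.e. s·k^α = (n + δ)·k.
Dividing both sides by k: k^(1−α) = s / (n + δ).
k^0.53 = 0.43 / (0.022 + 0.078) = 0.43 / 0.100 = 4.3000
k* = 4.3000^(1/0.53) ≈ 15.6756
y* = (k*)^α = 15.6756^0.47 ≈ 3.6455
c* = (1 − s)·y* = (1 − 0.43) × 3.6455 ≈ 2.0779

c* = 2.078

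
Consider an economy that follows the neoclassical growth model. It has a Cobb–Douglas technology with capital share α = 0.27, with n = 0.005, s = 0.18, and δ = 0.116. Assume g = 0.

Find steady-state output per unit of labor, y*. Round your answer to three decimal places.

y* = 1.158

In steady state, investment equals break-even investment: s·k^α = (n + δ)·k.
Rearranging, k^(1−α) = s / (n + δ).
k^0.73 = 0.18 / (0.005 + 0.116) = 0.18 / 0.121 = 1.4876
k* = 1.4876^(1/0.73) ≈ 1.7230
y* = (k*)^α = 1.7230^0.27 ≈ 1.1582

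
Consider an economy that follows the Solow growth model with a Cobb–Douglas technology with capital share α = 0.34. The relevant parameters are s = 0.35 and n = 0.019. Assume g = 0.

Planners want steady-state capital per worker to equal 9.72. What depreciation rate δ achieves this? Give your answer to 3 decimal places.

δ ≈ 0.059

In steady state, investment equals break-even investment: s·k^α = (n + δ)·k.
So s / (n + δ) = (k*)^(1−α) = 9.72^0.66 = 4.4860.
Therefore n + δ = s / 4.4860 = 0.35 / 4.4860 = 0.0780, so δ = 0.0780 − 0.019 = 0.0590.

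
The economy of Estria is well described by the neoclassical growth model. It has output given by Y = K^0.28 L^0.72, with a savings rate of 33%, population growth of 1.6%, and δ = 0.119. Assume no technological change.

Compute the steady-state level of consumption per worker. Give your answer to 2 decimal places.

c* ≈ 0.95

At the steady state, Δk = 0, so s·k^α = (n + δ)·k.
Rearranging, k^(1−α) = s / (n + δ).
k^0.72 = 0.33 / (0.016 + 0.119) = 0.33 / 0.135 = 2.4444
k* = 2.4444^(1/0.72) ≈ 3.4604
y* = (k*)^α = 3.4604^0.28 ≈ 1.4156
c* = (1 − s)·y* = (1 − 0.33) × 1.4156 ≈ 0.9485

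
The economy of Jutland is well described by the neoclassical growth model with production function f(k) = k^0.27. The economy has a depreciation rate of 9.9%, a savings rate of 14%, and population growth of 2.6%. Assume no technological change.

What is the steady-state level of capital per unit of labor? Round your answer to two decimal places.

Steady state requires s·f(k) = (n + δ)·k, i.e. s·k^α = (n + δ)·k.
Dividing both sides by k: k^(1−α) = s / (n + δ).
k^0.73 = 0.14 / (0.026 + 0.099) = 0.14 / 0.125 = 1.1200
k* = 1.1200^(1/0.73) ≈ 1.1679

k* ≈ 1.17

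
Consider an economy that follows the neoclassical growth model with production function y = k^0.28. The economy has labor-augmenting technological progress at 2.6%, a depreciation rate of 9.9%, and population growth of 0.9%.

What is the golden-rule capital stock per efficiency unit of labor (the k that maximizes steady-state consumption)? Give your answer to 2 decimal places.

The golden rule sets f'(k) = n + g + δ, i.e. α·k^(α−1) = n + g + δ.
So k^(1−α) = α / (n + g + δ) = 0.28 / 0.134 = 2.0896.
k_gold = 2.0896^(1/0.72) ≈ 2.7831

k_gold ≈ 2.78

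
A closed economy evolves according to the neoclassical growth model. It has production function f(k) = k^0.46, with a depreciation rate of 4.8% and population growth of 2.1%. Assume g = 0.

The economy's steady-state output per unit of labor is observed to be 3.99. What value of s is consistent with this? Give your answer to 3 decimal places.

s ≈ 0.350

Steady state requires s·f(k) = (n + δ)·k, i.e. s·k^α = (n + δ)·k.
Since y* = [s/(n + δ)]^(α/(1−α)), we have s/(n + δ) = (y*)^((1−α)/α) = 3.99^1.1739 = 5.0755.
Therefore s = 5.0755 × (n + δ) = 5.0755 × 0.069 = 0.3502.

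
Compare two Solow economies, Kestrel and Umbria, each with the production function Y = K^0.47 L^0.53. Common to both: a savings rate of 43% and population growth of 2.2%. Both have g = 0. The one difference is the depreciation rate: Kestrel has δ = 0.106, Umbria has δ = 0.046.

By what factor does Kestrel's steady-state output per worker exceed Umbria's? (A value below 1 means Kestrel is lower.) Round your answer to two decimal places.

Steady-state y* = [s/(n + δ)]^(α/(1−α)), so the ratio is [ (s_K/(n + δ)_K) / (s_U/(n + δ)_U) ]^0.8868.
s_K/(n + δ)_K = 0.43/0.128 = 3.3594; s_U/(n + δ)_U = 0.43/0.068 = 6.3235.
Ratio = (3.3594/6.3235)^0.8868 = 0.5313^0.8868 ≈ 0.5707

ratio ≈ 0.57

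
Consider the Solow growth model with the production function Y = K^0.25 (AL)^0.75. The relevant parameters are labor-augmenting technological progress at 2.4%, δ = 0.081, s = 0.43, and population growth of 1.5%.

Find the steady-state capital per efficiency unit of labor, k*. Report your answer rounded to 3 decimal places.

In steady state, investment equals break-even investment: s·k^α = (n + g + δ)·k.
Rearranging, k^(1−α) = s / (n + g + δ).
k^0.75 = 0.43 / (0.015 + 0.024 + 0.081) = 0.43 / 0.120 = 3.5833
k* = 3.5833^(1/0.75) ≈ 5.4833

k* ≈ 5.483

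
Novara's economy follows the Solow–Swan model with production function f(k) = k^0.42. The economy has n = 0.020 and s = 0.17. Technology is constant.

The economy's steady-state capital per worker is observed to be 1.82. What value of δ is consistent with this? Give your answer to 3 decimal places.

δ ≈ 0.100

Steady state requires s·f(k) = (n + δ)·k, i.e. s·k^α = (n + δ)·k.
So s / (n + δ) = (k*)^(1−α) = 1.82^0.58 = 1.4153.
Therefore n + δ = s / 1.4153 = 0.17 / 1.4153 = 0.1201, so δ = 0.1201 − 0.020 = 0.1001.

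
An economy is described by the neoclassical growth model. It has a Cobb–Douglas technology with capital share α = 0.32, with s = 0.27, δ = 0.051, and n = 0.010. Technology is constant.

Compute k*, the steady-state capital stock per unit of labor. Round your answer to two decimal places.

k* = 8.91

At the steady state, Δk = 0, so s·k^α = (n + δ)·k.
Rearranging, k^(1−α) = s / (n + δ).
k^0.68 = 0.27 / (0.010 + 0.051) = 0.27 / 0.061 = 4.4262
k* = 4.4262^(1/0.68) ≈ 8.9134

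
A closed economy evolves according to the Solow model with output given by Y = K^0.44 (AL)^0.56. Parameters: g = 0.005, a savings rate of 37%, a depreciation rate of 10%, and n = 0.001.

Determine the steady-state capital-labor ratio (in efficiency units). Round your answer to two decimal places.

k* = 9.32

Steady state requires s·f(k) = (n + g + δ)·k, i.e. s·k^α = (n + g + δ)·k.
Rearranging, k^(1−α) = s / (n + g + δ).
k^0.56 = 0.37 / (0.001 + 0.005 + 0.100) = 0.37 / 0.106 = 3.4906
k* = 3.4906^(1/0.56) ≈ 9.3210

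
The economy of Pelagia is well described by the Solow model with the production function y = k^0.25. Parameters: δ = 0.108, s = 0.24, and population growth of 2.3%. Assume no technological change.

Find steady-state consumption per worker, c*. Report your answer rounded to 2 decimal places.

Steady state requires s·f(k) = (n + δ)·k, i.e. s·k^α = (n + δ)·k.
Dividing both sides by k: k^(1−α) = s / (n + δ).
k^0.75 = 0.24 / (0.023 + 0.108) = 0.24 / 0.131 = 1.8321
k* = 1.8321^(1/0.75) ≈ 2.2418
y* = (k*)^α = 2.2418^0.25 ≈ 1.2236
c* = (1 − s)·y* = (1 − 0.24) × 1.2236 ≈ 0.9299

c* ≈ 0.93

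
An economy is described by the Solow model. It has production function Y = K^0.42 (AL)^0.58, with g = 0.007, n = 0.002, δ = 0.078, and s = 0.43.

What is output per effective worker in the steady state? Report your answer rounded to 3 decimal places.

In steady state, investment equals break-even investment: s·k^α = (n + g + δ)·k.
Rearranging, k^(1−α) = s / (n + g + δ).
k^0.58 = 0.43 / (0.002 + 0.007 + 0.078) = 0.43 / 0.087 = 4.9425
k* = 4.9425^(1/0.58) ≈ 15.7203
y* = (k*)^α = 15.7203^0.42 ≈ 3.1806

y* ≈ 3.181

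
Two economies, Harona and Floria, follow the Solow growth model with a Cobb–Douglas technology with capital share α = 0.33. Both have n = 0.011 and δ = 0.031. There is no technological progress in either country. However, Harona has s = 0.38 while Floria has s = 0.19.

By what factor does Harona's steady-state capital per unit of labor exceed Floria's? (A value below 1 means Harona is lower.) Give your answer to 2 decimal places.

k*_H / k*_F ≈ 2.81

Steady-state k* = [s/(n + δ)]^(1/(1−α)), so the ratio is [ (s_H/(n + δ)_H) / (s_F/(n + δ)_F) ]^1.4925.
s_H/(n + δ)_H = 0.38/0.042 = 9.0476; s_F/(n + δ)_F = 0.19/0.042 = 4.5238.
Ratio = (9.0476/4.5238)^1.4925 = 2.0000^1.4925 ≈ 2.8138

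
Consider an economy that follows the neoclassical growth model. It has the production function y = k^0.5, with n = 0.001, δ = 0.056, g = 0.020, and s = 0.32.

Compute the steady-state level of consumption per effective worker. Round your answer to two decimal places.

c* ≈ 2.83

Steady state requires s·f(k) = (n + g + δ)·k, i.e. s·k^α = (n + g + δ)·k.
Dividing both sides by k: k^(1−α) = s / (n + g + δ).
k^0.5 = 0.32 / (0.001 + 0.020 + 0.056) = 0.32 / 0.077 = 4.1558
k* = 4.1558^(1/0.5) ≈ 17.2707
y* = (k*)^α = 17.2707^0.5 ≈ 4.1558
c* = (1 − s)·y* = (1 − 0.32) × 4.1558 ≈ 2.8259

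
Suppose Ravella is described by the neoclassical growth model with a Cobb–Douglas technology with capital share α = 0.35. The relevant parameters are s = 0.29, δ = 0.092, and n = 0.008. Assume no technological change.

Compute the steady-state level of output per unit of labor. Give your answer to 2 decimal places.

y* = 1.77

In steady state, investment equals break-even investment: s·k^α = (n + δ)·k.
Rearranging, k^(1−α) = s / (n + δ).
k^0.65 = 0.29 / (0.008 + 0.092) = 0.29 / 0.100 = 2.9000
k* = 2.9000^(1/0.65) ≈ 5.1450
y* = (k*)^α = 5.1450^0.35 ≈ 1.7741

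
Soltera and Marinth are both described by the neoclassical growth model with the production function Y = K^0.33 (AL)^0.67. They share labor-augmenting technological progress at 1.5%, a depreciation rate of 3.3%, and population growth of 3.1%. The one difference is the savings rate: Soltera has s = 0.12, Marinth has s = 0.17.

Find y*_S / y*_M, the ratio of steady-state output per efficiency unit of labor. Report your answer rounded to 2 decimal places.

Steady-state y* = [s/(n + g + δ)]^(α/(1−α)), so the ratio is [ (s_S/(n + g + δ)_S) / (s_M/(n + g + δ)_M) ]^0.4925.
s_S/(n + g + δ)_S = 0.12/0.079 = 1.5190; s_M/(n + g + δ)_M = 0.17/0.079 = 2.1519.
Ratio = (1.5190/2.1519)^0.4925 = 0.7059^0.4925 ≈ 0.8424

y*_S / y*_M ≈ 0.84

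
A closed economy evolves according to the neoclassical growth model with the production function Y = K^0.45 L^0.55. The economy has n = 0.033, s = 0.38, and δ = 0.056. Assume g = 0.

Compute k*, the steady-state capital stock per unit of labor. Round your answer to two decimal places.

k* ≈ 14.00

Steady state requires s·f(k) = (n + δ)·k, i.e. s·k^α = (n + δ)·k.
Dividing both sides by k: k^(1−α) = s / (n + δ).
k^0.55 = 0.38 / (0.033 + 0.056) = 0.38 / 0.089 = 4.2697
k* = 4.2697^(1/0.55) ≈ 14.0016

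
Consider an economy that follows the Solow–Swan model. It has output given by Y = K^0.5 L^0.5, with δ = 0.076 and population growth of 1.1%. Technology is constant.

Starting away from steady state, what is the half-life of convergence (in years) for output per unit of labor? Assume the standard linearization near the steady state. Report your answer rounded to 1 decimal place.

t_½ ≈ 15.9 years

Near the steady state the convergence rate is λ = (1 − α)(n + δ).
λ = (1 − 0.5) × 0.087 = 0.5 × 0.087 = 0.0435
Half-life = ln 2 / λ = 0.6931 / 0.0435 ≈ 15.93 years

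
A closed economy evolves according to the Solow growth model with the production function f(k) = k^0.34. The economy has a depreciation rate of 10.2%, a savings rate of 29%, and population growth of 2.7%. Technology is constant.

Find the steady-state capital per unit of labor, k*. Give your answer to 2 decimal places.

In steady state, investment equals break-even investment: s·k^α = (n + δ)·k.
Dividing both sides by k: k^(1−α) = s / (n + δ).
k^0.66 = 0.29 / (0.027 + 0.102) = 0.29 / 0.129 = 2.2481
k* = 2.2481^(1/0.66) ≈ 3.4124

k* = 3.41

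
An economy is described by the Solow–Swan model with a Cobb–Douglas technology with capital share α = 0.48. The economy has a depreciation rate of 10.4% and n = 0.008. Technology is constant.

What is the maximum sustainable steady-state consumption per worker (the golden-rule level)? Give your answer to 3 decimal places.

At the golden rule, f'(k) = n + δ, so α·k^(α−1) = n + δ and k_gold = (α/(n + δ))^(1/(1−α)).
k_gold = (0.48/0.112)^(1/0.52) = 4.2857^1.9231 ≈ 16.4226
c_gold = f(k_gold) − (n + δ)·k_gold = 3.8319 − 0.112×16.4226 ≈ 1.9926

c_gold ≈ 1.993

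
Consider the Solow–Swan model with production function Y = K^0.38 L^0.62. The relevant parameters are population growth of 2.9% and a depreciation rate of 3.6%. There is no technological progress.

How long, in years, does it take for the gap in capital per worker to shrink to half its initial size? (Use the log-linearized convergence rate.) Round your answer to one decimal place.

t_½ ≈ 17.2 years

Near the steady state the convergence rate is λ = (1 − α)(n + δ).
λ = (1 − 0.38) × 0.065 = 0.62 × 0.065 = 0.0403
Half-life = ln 2 / λ = 0.6931 / 0.0403 ≈ 17.20 years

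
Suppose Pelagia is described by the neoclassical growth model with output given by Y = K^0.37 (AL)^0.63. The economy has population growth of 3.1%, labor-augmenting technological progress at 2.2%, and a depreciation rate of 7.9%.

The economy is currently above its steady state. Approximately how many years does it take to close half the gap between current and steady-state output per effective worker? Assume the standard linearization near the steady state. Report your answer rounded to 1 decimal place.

Near the steady state the convergence rate is λ = (1 − α)(n + g + δ).
λ = (1 − 0.37) × 0.132 = 0.63 × 0.132 = 0.08316
Half-life = ln 2 / λ = 0.6931 / 0.08316 ≈ 8.33 years

half-life ≈ 8.3 years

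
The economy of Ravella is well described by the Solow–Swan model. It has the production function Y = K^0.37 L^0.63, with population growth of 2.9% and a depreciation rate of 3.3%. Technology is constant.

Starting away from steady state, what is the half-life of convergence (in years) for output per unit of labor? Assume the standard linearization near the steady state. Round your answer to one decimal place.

Near the steady state the convergence rate is λ = (1 − α)(n + δ).
λ = (1 − 0.37) × 0.062 = 0.63 × 0.062 = 0.03906
Half-life = ln 2 / λ = 0.6931 / 0.03906 ≈ 17.74 years

t_½ ≈ 17.7 years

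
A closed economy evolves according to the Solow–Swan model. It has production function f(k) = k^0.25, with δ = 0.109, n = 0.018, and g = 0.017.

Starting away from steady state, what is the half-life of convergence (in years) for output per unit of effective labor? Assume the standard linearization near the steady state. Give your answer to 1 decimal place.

Near the steady state the convergence rate is λ = (1 − α)(n + g + δ).
λ = (1 − 0.25) × 0.144 = 0.75 × 0.144 = 0.1080
Half-life = ln 2 / λ = 0.6931 / 0.1080 ≈ 6.42 years

half-life ≈ 6.4 years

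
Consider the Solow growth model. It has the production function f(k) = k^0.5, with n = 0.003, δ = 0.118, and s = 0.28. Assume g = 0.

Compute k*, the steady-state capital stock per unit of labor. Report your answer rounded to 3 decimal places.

k* ≈ 5.355

Steady state requires s·f(k) = (n + δ)·k, i.e. s·k^α = (n + δ)·k.
Dividing both sides by k: k^(1−α) = s / (n + δ).
k^0.5 = 0.28 / (0.003 + 0.118) = 0.28 / 0.121 = 2.3140
k* = 2.3140^(1/0.5) ≈ 5.3546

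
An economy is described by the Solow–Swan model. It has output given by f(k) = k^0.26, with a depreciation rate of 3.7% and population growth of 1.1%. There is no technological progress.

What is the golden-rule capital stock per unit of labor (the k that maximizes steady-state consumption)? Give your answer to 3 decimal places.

k_gold ≈ 9.807

The golden rule sets f'(k) = n + δ, i.e. α·k^(α−1) = n + δ.
So k^(1−α) = α / (n + δ) = 0.26 / 0.048 = 5.4167.
k_gold = 5.4167^(1/0.74) ≈ 9.8069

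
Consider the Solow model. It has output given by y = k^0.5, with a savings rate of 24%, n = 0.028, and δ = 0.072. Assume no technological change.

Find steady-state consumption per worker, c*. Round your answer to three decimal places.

At the steady state, Δk = 0, so s·k^α = (n + δ)·k.
Rearranging, k^(1−α) = s / (n + δ).
k^0.5 = 0.24 / (0.028 + 0.072) = 0.24 / 0.100 = 2.4000
k* = 2.4000^(1/0.5) ≈ 5.7600
y* = (k*)^α = 5.7600^0.5 ≈ 2.4000
c* = (1 − s)·y* = (1 − 0.24) × 2.4000 ≈ 1.8240

c* ≈ 1.824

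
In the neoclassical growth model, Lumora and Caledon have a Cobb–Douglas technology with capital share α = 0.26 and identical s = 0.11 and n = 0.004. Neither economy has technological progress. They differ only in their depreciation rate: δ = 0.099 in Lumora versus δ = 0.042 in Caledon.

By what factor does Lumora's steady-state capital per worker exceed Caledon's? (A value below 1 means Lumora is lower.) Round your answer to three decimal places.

k*_L / k*_C ≈ 0.336

Steady-state k* = [s/(n + δ)]^(1/(1−α)), so the ratio is [ (s_L/(n + δ)_L) / (s_C/(n + δ)_C) ]^1.3514.
s_L/(n + δ)_L = 0.11/0.103 = 1.0680; s_C/(n + δ)_C = 0.11/0.046 = 2.3913.
Ratio = (1.0680/2.3913)^1.3514 = 0.4466^1.3514 ≈ 0.3364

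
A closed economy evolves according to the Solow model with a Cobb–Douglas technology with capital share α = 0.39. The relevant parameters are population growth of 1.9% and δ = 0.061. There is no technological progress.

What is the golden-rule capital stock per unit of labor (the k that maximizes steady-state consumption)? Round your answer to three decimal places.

k_gold ≈ 13.422

The golden rule sets f'(k) = n + δ, i.e. α·k^(α−1) = n + δ.
So k^(1−α) = α / (n + δ) = 0.39 / 0.080 = 4.8750.
k_gold = 4.8750^(1/0.61) ≈ 13.4223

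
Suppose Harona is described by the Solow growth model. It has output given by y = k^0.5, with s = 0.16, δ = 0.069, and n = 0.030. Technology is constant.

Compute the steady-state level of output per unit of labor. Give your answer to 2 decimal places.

y* = 1.62

In steady state, investment equals break-even investment: s·k^α = (n + δ)·k.
Dividing both sides by k: k^(1−α) = s / (n + δ).
k^0.5 = 0.16 / (0.030 + 0.069) = 0.16 / 0.099 = 1.6162
k* = 1.6162^(1/0.5) ≈ 2.6121
y* = (k*)^α = 2.6121^0.5 ≈ 1.6162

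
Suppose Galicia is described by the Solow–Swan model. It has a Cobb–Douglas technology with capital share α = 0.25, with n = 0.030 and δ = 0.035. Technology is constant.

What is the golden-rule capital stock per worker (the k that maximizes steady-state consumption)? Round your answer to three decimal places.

The golden rule sets f'(k) = n + δ, i.e. α·k^(α−1) = n + δ.
So k^(1−α) = α / (n + δ) = 0.25 / 0.065 = 3.8462.
k_gold = 3.8462^(1/0.75) ≈ 6.0262

k_gold ≈ 6.026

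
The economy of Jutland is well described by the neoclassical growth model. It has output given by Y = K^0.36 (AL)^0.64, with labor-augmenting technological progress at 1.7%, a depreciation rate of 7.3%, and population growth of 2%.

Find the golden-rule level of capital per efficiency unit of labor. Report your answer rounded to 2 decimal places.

k_gold ≈ 6.38

The golden rule sets f'(k) = n + g + δ, i.e. α·k^(α−1) = n + g + δ.
So k^(1−α) = α / (n + g + δ) = 0.36 / 0.110 = 3.2727.
k_gold = 3.2727^(1/0.64) ≈ 6.3759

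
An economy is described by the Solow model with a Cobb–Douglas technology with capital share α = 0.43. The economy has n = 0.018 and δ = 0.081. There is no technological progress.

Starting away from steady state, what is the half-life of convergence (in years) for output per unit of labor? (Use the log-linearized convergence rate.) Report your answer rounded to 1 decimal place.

Near the steady state the convergence rate is λ = (1 − α)(n + δ).
λ = (1 − 0.43) × 0.099 = 0.57 × 0.099 = 0.05643
Half-life = ln 2 / λ = 0.6931 / 0.05643 ≈ 12.28 years

about 12.3 years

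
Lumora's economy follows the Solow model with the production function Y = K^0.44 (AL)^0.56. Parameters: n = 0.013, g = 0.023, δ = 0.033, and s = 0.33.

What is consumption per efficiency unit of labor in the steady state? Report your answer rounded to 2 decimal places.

In steady state, investment equals break-even investment: s·k^α = (n + g + δ)·k.
Dividing both sides by k: k^(1−α) = s / (n + g + δ).
k^0.56 = 0.33 / (0.013 + 0.023 + 0.033) = 0.33 / 0.069 = 4.7826
k* = 4.7826^(1/0.56) ≈ 16.3563
y* = (k*)^α = 16.3563^0.44 ≈ 3.4200
c* = (1 − s)·y* = (1 − 0.33) × 3.4200 ≈ 2.2914

c* = 2.29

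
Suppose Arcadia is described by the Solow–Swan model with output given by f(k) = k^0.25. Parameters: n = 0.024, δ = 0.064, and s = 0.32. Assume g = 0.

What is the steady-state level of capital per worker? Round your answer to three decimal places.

k* ≈ 5.592

In steady state, investment equals break-even investment: s·k^α = (n + δ)·k.
Rearranging, k^(1−α) = s / (n + δ).
k^0.75 = 0.32 / (0.024 + 0.064) = 0.32 / 0.088 = 3.6364
k* = 3.6364^(1/0.75) ≈ 5.5919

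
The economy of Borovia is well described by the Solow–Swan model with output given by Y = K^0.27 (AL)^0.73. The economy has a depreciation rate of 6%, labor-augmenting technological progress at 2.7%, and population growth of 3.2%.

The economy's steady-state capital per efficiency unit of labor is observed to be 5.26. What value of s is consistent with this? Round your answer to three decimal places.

In steady state, investment equals break-even investment: s·k^α = (n + g + δ)·k.
So s / (n + g + δ) = (k*)^(1−α) = 5.26^0.73 = 3.3598.
Therefore s = 3.3598 × (n + g + δ) = 3.3598 × 0.119 = 0.3998.

s ≈ 0.400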